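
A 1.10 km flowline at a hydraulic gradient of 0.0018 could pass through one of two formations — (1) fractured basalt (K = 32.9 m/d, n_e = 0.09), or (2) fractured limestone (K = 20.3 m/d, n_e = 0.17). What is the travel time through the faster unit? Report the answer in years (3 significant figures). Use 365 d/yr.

Unit 1 (fractured basalt): v = 32.9×0.0018/0.09 = 0.6580 m/d, t = 1100/0.6580 = 1672 d
Unit 2 (fractured limestone): v = 20.3×0.0018/0.17 = 0.2149 m/d, t = 1100/0.2149 = 5118 d
Faster: 1672 d / 365 = 4.58 yr

4.58 years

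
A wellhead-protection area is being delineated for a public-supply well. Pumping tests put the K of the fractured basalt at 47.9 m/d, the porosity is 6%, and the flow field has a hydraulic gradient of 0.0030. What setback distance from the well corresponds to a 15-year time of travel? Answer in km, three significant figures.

13.1 km

Darcy flux q = K·i = 47.9 × 0.0030 = 0.1437 m/d
Average linear velocity = 0.1437 / 0.06 = 2.395 m/d
T = 15 yr × 365 = 5475 d
L = v × T = 2.395 × 5475 = 13110 m
   = 13.1 km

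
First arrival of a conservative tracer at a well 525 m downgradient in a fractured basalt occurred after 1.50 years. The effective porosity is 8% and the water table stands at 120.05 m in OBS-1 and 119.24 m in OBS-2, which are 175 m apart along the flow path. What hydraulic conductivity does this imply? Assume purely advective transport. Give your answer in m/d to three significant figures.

Hydraulic gradient i = (120.05 − 119.24) / 175 = 0.81 / 175 = 0.004629
t = 1.50 years = 547.5 d
v = L / t = 525 / 547.5 = 0.9589 m/d
K = v · n / i = 0.9589 × 0.08 / 0.004629 = 16.6 m/d

16.6 m/d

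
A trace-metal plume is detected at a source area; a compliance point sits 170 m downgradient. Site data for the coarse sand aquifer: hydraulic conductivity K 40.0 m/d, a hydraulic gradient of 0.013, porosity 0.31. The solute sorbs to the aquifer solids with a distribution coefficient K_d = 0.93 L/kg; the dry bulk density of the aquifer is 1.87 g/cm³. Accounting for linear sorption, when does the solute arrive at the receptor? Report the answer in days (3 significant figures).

q = Ki = 40.0 × 0.013 = 0.5200 m/d
Seepage velocity v = q / n = 0.5200 / 0.31 = 1.677 m/d
Retardation R = 1 + ρ_b·K_d/n = 1 + 1.87×0.93/0.31 = 6.610
Contaminant velocity v_c = v/R = 1.677/6.610 = 0.2538 m/d
t = L/v_c = 170/0.2538 = 669.9 d

670 days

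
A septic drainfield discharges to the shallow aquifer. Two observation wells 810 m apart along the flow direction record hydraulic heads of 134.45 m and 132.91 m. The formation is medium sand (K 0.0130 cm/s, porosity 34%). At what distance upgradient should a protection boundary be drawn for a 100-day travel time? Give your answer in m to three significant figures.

6.28 m

Hydraulic gradient i = (134.45 − 132.91) / 810 = 1.54 / 810 = 0.001901
K = 0.0130 cm/s × 864 = 11.23 m/d
q = Ki = 11.23 × 0.001901 = 0.02135 m/d
v_s = q/n_e = 0.02135/0.34 = 0.06281 m/d
L = v × T = 0.06281 × 100 = 6.281 m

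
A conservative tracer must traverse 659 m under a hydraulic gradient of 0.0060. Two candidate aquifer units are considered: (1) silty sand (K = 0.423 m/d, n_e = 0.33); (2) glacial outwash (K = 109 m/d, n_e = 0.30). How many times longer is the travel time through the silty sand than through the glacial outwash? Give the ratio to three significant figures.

Unit 1 (silty sand): v = 0.423×0.0060/0.33 = 0.007691 m/d, t = 659/0.007691 = 85690 d
Unit 2 (glacial outwash): v = 109×0.0060/0.30 = 2.180 m/d, t = 659/2.180 = 302.3 d
t(silty sand) / t(glacial outwash) = 85690/302.3 = 283

283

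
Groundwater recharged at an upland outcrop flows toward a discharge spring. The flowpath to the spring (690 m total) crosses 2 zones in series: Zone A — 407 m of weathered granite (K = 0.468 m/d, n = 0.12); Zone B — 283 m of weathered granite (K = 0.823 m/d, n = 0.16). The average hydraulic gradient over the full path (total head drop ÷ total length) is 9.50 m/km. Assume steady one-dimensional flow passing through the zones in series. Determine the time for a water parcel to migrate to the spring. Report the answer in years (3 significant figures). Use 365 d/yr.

47.7 years

Continuity: the same q passes through each zone, so ΔH = q·Σ(L_j/K_j) — the zones act as resistances in series.
Σ(L/K) = 407/0.468 + 283/0.823 = 869.7 + 343.9 = 1214 d
K_eq = L_total / Σ(L/K) = 690 / 1214 = 0.5686 m/d
q = K_eq · i = 0.5686 × 0.0095 = 0.005402 m/d (same in every zone)
Zone A: v = q/n = 0.005402/0.12 = 0.04501 m/d → t_A = 407/0.04501 = 9042 d
Zone B: v = q/n = 0.005402/0.16 = 0.03376 m/d → t_B = 283/0.03376 = 8383 d
Total t = 9042 + 8383 = 17420 d
   = 17420 / 365 = 47.7 yr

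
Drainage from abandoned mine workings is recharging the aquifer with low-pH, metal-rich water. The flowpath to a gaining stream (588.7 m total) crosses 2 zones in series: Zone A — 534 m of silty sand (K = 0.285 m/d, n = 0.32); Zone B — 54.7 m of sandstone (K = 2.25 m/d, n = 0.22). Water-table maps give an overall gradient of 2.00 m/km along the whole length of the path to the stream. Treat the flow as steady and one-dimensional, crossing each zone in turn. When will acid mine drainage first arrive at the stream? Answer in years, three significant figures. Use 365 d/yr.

Steady 1-D flow in series ⇒ the Darcy flux q is identical in every zone and the zone head losses add (resistances L/K in series).
Σ(L/K) = 534/0.285 + 54.7/2.25 = 1874 + 24.31 = 1898 d
K_eq = L_total / Σ(L/K) = 588.7 / 1898 = 0.3102 m/d
q = K_eq · i = 0.3102 × 0.0020 = 6.203e-4 m/d (same in every zone)
Zone A: v = q/n = 6.203e-4/0.32 = 0.001939 m/d → t_A = 534/0.001939 = 275500 d
Zone B: v = q/n = 6.203e-4/0.22 = 0.002820 m/d → t_B = 54.7/0.002820 = 19400 d
Total t = 275500 + 19400 = 294900 d
   = 294900 / 365 = 808 yr

808 years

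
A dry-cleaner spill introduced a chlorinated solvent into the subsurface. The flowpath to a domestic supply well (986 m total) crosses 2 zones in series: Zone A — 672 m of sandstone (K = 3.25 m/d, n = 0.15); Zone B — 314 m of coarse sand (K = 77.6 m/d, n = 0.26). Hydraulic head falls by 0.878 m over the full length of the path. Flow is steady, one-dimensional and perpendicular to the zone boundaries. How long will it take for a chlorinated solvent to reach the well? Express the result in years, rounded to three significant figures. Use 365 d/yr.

Steady 1-D flow in series ⇒ the Darcy flux q is identical in every zone and the zone head losses add (resistances L/K in series).
Σ(L/K) = 672/3.25 + 314/77.6 = 206.8 + 4.046 = 210.8 d
q = ΔH / Σ(L/K) = 0.878 / 210.8 = 0.004165 m/d (same in every zone)
Zone A: v = q/n = 0.004165/0.15 = 0.02777 m/d → t_A = 672/0.02777 = 24200 d
Zone B: v = q/n = 0.004165/0.26 = 0.01602 m/d → t_B = 314/0.01602 = 19600 d
Total t = 24200 + 19600 = 43810 d
   = 43810 / 365 = 120 yr

120 years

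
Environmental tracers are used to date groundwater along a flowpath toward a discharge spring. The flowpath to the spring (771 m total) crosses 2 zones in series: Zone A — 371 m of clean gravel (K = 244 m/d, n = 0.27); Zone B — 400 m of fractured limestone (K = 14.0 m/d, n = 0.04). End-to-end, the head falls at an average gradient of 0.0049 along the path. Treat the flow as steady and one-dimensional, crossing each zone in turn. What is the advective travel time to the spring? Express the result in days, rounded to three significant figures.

925 days

Steady 1-D flow in series ⇒ the Darcy flux q is identical in every zone and the zone head losses add (resistances L/K in series).
Σ(L/K) = 371/244 + 400/14.0 = 1.520 + 28.57 = 30.09 d
K_eq = L_total / Σ(L/K) = 771 / 30.09 = 25.62 m/d
q = K_eq · i = 25.62 × 0.0049 = 0.1255 m/d (same in every zone)
Zone A: v = q/n = 0.1255/0.27 = 0.4650 m/d → t_A = 371/0.4650 = 797.9 d
Zone B: v = q/n = 0.1255/0.04 = 3.139 m/d → t_B = 400/3.139 = 127.4 d
Total t = 797.9 + 127.4 = 925.3 d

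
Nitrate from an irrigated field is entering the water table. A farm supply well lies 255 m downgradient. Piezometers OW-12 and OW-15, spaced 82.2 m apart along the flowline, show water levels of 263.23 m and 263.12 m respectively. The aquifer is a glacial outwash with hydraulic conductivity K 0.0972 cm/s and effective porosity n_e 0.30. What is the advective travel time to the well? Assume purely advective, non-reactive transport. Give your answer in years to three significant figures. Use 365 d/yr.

1.86 years

Hydraulic gradient i = (263.23 − 263.12) / 82.2 = 0.11 / 82.2 = 0.001338
K = 0.0972 cm/s × 864 = 83.98 m/d
Specific discharge q = 83.98 × 0.001338 = 0.1124 m/d
Average linear velocity = 0.1124 / 0.30 = 0.3746 m/d
t = L / v = 255 / 0.3746 = 680.7 d
   = 680.7 / 365 = 1.86 yr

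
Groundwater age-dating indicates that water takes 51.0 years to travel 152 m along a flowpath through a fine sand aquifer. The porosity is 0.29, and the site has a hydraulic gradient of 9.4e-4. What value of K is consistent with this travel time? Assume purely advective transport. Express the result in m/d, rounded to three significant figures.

2.52 m/d

t = 51.0 years = 18620 d
v = L / t = 152 / 18620 = 0.008165 m/d
K = v · n / i = 0.008165 × 0.29 / 9.4e-4 = 2.52 m/d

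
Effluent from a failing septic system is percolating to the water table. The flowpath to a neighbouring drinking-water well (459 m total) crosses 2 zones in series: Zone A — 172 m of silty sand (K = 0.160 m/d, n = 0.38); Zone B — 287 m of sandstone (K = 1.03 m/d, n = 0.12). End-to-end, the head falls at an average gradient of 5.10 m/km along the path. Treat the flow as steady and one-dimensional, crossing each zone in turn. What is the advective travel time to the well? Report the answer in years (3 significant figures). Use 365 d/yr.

Steady 1-D flow in series ⇒ the Darcy flux q is identical in every zone and the zone head losses add (resistances L/K in series).
Σ(L/K) = 172/0.160 + 287/1.03 = 1075 + 278.6 = 1354 d
K_eq = L_total / Σ(L/K) = 459 / 1354 = 0.3391 m/d
q = K_eq · i = 0.3391 × 0.0051 = 0.001729 m/d (same in every zone)
Zone A: v = q/n = 0.001729/0.38 = 0.004551 m/d → t_A = 172/0.004551 = 37790 d
Zone B: v = q/n = 0.001729/0.12 = 0.01441 m/d → t_B = 287/0.01441 = 19920 d
Total t = 37790 + 19920 = 57710 d
   = 57710 / 365 = 158 yr

158 years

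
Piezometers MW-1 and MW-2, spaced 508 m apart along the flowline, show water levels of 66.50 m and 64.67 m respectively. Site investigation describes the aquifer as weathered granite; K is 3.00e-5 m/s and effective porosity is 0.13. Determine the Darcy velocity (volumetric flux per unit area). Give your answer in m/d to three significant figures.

0.00934 m/d

Hydraulic gradient i = (66.50 − 64.67) / 508 = 1.83 / 508 = 0.003602
K = 3.00e-5 m/s × 86400 s/d = 2.592 m/d
Darcy flux q = K·i = 2.592 × 0.003602 = 0.009337 m/d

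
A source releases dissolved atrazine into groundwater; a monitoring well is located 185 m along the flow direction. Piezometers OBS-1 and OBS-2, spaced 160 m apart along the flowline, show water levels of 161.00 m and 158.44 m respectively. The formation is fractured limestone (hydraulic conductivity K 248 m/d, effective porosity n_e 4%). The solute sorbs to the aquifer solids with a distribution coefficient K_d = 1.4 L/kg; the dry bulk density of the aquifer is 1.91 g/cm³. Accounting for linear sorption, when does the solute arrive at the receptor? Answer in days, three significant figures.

127 days

Hydraulic gradient i = (161.00 − 158.44) / 160 = 2.56 / 160 = 0.01600
q = Ki = 248 × 0.01600 = 3.968 m/d
Seepage velocity v = q / n = 3.968 / 0.04 = 99.20 m/d
Retardation R = 1 + ρ_b·K_d/n = 1 + 1.91×1.4/0.04 = 67.85
Contaminant velocity v_c = v/R = 99.20/67.85 = 1.462 m/d
t = L/v_c = 185/1.462 = 126.5 d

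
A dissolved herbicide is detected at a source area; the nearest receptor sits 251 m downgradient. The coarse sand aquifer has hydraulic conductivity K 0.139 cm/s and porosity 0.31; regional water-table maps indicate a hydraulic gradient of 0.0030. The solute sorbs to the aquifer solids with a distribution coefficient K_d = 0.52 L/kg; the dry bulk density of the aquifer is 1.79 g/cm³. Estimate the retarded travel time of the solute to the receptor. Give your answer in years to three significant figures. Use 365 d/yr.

2.37 years

K = 0.139 cm/s × 864 = 120.1 m/d
Specific discharge q = 120.1 × 0.0030 = 0.3603 m/d
Seepage velocity v = q / n = 0.3603 / 0.31 = 1.162 m/d
Retardation R = 1 + ρ_b·K_d/n = 1 + 1.79×0.52/0.31 = 4.003
Contaminant velocity v_c = v/R = 1.162/4.003 = 0.2904 m/d
t = L/v_c = 251/0.2904 = 864.4 d
   = 864.4/365 = 2.37 yr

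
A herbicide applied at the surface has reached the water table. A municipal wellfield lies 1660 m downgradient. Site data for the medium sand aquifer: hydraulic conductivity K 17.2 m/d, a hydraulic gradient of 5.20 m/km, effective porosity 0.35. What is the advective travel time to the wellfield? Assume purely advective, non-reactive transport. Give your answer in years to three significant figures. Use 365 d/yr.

17.8 years

Darcy flux q = K·i = 17.2 × 0.0052 = 0.08944 m/d
Average linear velocity = 0.08944 / 0.35 = 0.2555 m/d
t = L / v = 1660 / 0.2555 = 6496 d
   = 6496 / 365 = 17.8 yr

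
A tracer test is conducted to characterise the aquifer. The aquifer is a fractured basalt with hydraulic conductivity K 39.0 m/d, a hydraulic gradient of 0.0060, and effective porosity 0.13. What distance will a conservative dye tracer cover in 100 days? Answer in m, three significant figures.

180 m

Darcy flux q = K·i = 39.0 × 0.0060 = 0.2340 m/d
Seepage velocity v = q / n = 0.2340 / 0.13 = 1.800 m/d
L = v × T = 1.800 × 100 = 180.0 m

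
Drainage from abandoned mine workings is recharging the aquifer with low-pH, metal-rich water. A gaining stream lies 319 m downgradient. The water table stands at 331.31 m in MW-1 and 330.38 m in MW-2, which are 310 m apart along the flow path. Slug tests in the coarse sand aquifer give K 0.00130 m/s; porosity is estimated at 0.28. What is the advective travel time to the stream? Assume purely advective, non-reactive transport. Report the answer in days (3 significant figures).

Hydraulic gradient i = (331.31 − 330.38) / 310 = 0.93 / 310 = 0.003000
K = 0.00130 m/s × 86400 s/d = 112.3 m/d
q = Ki = 112.3 × 0.003000 = 0.3370 m/d
v = Ki/n = 112.3·0.003000/0.28 = 1.203 m/d
t = L / v = 319 / 1.203 = 265.1 d

265 days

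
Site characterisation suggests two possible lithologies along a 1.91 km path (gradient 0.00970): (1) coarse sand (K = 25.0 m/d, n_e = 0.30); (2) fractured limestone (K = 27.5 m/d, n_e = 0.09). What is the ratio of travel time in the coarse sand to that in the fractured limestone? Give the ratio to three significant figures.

Unit 1 (coarse sand): v = 25.0×0.0097/0.30 = 0.8083 m/d, t = 1910/0.8083 = 2363 d
Unit 2 (fractured limestone): v = 27.5×0.0097/0.09 = 2.964 m/d, t = 1910/2.964 = 644.4 d
t(coarse sand) / t(fractured limestone) = 2363/644.4 = 3.67

3.67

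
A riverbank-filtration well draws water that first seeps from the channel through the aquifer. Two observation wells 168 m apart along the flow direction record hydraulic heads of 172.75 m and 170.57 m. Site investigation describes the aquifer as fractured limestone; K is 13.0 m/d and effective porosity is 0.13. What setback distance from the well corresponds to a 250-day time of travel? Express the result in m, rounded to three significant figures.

324 m

Hydraulic gradient i = (172.75 − 170.57) / 168 = 2.18 / 168 = 0.01298
q = Ki = 13.0 × 0.01298 = 0.1687 m/d
v = Ki/n = 13.0·0.01298/0.13 = 1.298 m/d
L = v × T = 1.298 × 250 = 324.4 m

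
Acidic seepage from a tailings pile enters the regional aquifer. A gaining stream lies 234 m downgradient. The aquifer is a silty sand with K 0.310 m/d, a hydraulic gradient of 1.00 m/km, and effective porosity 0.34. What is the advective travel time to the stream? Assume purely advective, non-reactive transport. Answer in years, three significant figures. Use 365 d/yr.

Darcy flux q = K·i = 0.310 × 0.0010 = 3.100e-4 m/d
Seepage velocity v = q / n = 3.100e-4 / 0.34 = 9.118e-4 m/d
t = L / v = 234 / 9.118e-4 = 256600 d
   = 256600 / 365 = 703 yr

703 years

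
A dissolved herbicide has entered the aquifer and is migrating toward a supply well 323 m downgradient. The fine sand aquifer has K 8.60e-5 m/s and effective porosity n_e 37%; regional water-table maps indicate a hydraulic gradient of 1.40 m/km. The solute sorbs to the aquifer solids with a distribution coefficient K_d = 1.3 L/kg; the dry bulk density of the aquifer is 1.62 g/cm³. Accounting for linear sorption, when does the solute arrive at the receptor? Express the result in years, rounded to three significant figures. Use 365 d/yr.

K = 8.60e-5 m/s × 86400 s/d = 7.430 m/d
Specific discharge q = 7.430 × 0.0014 = 0.01040 m/d
v = Ki/n = 7.430·0.0014/0.37 = 0.02812 m/d
Retardation R = 1 + ρ_b·K_d/n = 1 + 1.62×1.3/0.37 = 6.692
Contaminant velocity v_c = v/R = 0.02812/6.692 = 0.004201 m/d
t = L/v_c = 323/0.004201 = 76880 d
   = 76880/365 = 211 yr

211 years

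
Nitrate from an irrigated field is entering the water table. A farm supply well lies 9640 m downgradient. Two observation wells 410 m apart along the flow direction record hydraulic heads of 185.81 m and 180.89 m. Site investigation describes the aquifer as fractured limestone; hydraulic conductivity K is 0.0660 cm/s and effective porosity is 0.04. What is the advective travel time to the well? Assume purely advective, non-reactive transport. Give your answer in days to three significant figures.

564 days

Hydraulic gradient i = (185.81 − 180.89) / 410 = 4.92 / 410 = 0.01200
K = 0.0660 cm/s × 864 = 57.02 m/d
Specific discharge q = 57.02 × 0.01200 = 0.6843 m/d
Average linear velocity = 0.6843 / 0.04 = 17.11 m/d
t = L / v = 9640 / 17.11 = 563.5 d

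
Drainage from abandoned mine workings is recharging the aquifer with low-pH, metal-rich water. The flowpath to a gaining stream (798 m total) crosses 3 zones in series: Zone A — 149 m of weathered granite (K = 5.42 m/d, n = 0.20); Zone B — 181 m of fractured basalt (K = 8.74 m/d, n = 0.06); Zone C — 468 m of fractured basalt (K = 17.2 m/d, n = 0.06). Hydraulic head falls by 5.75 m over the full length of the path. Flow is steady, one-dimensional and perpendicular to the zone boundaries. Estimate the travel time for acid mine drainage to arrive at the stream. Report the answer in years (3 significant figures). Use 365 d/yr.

Continuity: the same q passes through each zone, so ΔH = q·Σ(L_j/K_j) — the zones act as resistances in series.
Σ(L/K) = 149/5.42 + 181/8.74 + 468/17.2 = 27.49 + 20.71 + 27.21 = 75.41 d
q = ΔH / Σ(L/K) = 5.75 / 75.41 = 0.07625 m/d (same in every zone)
Zone A: v = q/n = 0.07625/0.20 = 0.3813 m/d → t_A = 149/0.3813 = 390.8 d
Zone B: v = q/n = 0.07625/0.06 = 1.271 m/d → t_B = 181/1.271 = 142.4 d
Zone C: v = q/n = 0.07625/0.06 = 1.271 m/d → t_C = 468/1.271 = 368.3 d
Total t = 390.8 + 142.4 + 368.3 = 901.5 d
   = 901.5 / 365 = 2.47 yr

2.47 years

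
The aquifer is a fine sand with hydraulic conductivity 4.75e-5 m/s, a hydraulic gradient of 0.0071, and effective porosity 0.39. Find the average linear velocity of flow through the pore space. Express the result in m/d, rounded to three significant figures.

0.0747 m/d

K = 4.75e-5 m/s × 86400 s/d = 4.104 m/d
Specific discharge q = 4.104 × 0.0071 = 0.02914 m/d
v_s = q/n_e = 0.02914/0.39 = 0.07471 m/d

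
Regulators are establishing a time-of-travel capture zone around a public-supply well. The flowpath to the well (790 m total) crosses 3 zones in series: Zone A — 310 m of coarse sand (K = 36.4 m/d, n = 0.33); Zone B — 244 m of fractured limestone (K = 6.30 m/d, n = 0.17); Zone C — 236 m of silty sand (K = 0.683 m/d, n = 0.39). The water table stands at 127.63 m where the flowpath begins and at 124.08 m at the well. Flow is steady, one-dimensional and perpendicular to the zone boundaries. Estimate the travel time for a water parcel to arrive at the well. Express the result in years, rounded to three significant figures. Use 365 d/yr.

Total head drop ΔH = 127.63 − 124.08 = 3.55 m
Steady 1-D flow in series ⇒ the Darcy flux q is identical in every zone and the zone head losses add (resistances L/K in series).
Σ(L/K) = 310/36.4 + 244/6.30 + 236/0.683 = 8.516 + 38.73 + 345.5 = 392.8 d
q = ΔH / Σ(L/K) = 3.55 / 392.8 = 0.009038 m/d (same in every zone)
Zone A: v = q/n = 0.009038/0.33 = 0.02739 m/d → t_A = 310/0.02739 = 11320 d
Zone B: v = q/n = 0.009038/0.17 = 0.05317 m/d → t_B = 244/0.05317 = 4589 d
Zone C: v = q/n = 0.009038/0.39 = 0.02317 m/d → t_C = 236/0.02317 = 10180 d
Total t = 11320 + 4589 + 10180 = 26090 d
   = 26090 / 365 = 71.5 yr

71.5 years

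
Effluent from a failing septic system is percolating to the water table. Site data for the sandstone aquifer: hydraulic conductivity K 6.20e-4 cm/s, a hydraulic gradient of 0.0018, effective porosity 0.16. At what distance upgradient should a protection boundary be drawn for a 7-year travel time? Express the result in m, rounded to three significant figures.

15.4 m

K = 6.20e-4 cm/s × 864 = 0.5357 m/d
Darcy flux q = K·i = 0.5357 × 0.0018 = 9.642e-4 m/d
Average linear velocity = 9.642e-4 / 0.16 = 0.006026 m/d
T = 7 yr × 365 = 2555 d
L = v × T = 0.006026 × 2555 = 15.40 m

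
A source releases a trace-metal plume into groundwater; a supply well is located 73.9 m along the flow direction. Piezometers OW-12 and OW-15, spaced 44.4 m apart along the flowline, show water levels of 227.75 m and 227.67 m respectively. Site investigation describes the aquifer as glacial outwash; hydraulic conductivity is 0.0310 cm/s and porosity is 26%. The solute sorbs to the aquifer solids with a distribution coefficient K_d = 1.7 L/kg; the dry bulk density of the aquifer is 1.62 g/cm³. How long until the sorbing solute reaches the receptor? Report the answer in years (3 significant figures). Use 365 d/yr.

Hydraulic gradient i = (227.75 − 227.67) / 44.4 = 0.08 / 44.4 = 0.001802
K = 0.0310 cm/s × 864 = 26.78 m/d
q = Ki = 26.78 × 0.001802 = 0.04826 m/d
Average linear velocity = 0.04826 / 0.26 = 0.1856 m/d
Retardation R = 1 + ρ_b·K_d/n = 1 + 1.62×1.7/0.26 = 11.59
Contaminant velocity v_c = v/R = 0.1856/11.59 = 0.01601 m/d
t = L/v_c = 73.9/0.01601 = 4615 d
   = 4615/365 = 12.6 yr

12.6 years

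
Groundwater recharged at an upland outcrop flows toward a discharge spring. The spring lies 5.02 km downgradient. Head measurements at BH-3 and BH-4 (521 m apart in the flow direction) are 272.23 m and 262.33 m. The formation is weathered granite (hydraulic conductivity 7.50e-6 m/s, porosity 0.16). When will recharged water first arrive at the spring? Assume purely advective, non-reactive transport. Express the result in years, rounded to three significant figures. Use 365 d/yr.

179 years

Hydraulic gradient i = (272.23 − 262.33) / 521 = 9.90 / 521 = 0.01900
K = 7.50e-6 m/s × 86400 s/d = 0.6480 m/d
q = Ki = 0.6480 × 0.01900 = 0.01231 m/d
Seepage velocity v = q / n = 0.01231 / 0.16 = 0.07696 m/d
L = 5.02 km = 5020 m
t = L / v = 5020 / 0.07696 = 65230 d
   = 65230 / 365 = 179 yr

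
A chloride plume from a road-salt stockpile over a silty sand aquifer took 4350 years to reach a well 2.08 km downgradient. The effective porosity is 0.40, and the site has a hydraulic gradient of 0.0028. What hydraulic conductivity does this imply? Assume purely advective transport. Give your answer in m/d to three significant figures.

0.187 m/d

t = 4350 years = 1.588e6 d
L = 2.08 km = 2080 m
v = L / t = 2080 / 1.588e6 = 0.001310 m/d
K = v · n / i = 0.001310 × 0.40 / 0.0028 = 0.187 m/d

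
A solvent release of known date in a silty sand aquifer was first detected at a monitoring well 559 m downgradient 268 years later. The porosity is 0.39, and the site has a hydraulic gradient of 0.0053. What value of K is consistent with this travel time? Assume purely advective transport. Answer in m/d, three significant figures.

0.421 m/d

t = 268 years = 97820 d
v = L / t = 559 / 97820 = 0.005715 m/d
K = v · n / i = 0.005715 × 0.39 / 0.0053 = 0.421 m/d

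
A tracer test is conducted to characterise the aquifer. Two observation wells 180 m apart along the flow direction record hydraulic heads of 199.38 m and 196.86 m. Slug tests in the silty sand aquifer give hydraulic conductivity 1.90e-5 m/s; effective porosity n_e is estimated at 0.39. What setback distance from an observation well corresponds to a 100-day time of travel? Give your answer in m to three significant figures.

Hydraulic gradient i = (199.38 − 196.86) / 180 = 2.52 / 180 = 0.01400
K = 1.90e-5 m/s × 86400 s/d = 1.642 m/d
Specific discharge q = 1.642 × 0.01400 = 0.02298 m/d
v = Ki/n = 1.642·0.01400/0.39 = 0.05893 m/d
L = v × T = 0.05893 × 100 = 5.893 m

5.89 m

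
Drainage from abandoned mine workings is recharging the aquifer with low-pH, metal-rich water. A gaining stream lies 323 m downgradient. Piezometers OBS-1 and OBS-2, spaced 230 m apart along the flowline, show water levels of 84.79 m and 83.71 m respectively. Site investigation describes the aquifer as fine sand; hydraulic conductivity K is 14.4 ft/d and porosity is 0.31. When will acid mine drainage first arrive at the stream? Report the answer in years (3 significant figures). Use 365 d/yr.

13.3 years

Hydraulic gradient i = (84.79 − 83.71) / 230 = 1.08 / 230 = 0.004696
K = 14.4 ft/d × 0.3048 = 4.389 m/d
q = Ki = 4.389 × 0.004696 = 0.02061 m/d
v = Ki/n = 4.389·0.004696/0.31 = 0.06648 m/d
t = L / v = 323 / 0.06648 = 4858 d
   = 4858 / 365 = 13.3 yr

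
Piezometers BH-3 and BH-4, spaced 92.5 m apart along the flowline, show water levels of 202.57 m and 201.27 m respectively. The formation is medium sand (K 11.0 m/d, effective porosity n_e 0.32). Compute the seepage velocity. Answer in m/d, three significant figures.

Hydraulic gradient i = (202.57 − 201.27) / 92.5 = 1.30 / 92.5 = 0.01405
Darcy flux q = K·i = 11.0 × 0.01405 = 0.1546 m/d
v = Ki/n = 11.0·0.01405/0.32 = 0.4831 m/d

0.483 m/d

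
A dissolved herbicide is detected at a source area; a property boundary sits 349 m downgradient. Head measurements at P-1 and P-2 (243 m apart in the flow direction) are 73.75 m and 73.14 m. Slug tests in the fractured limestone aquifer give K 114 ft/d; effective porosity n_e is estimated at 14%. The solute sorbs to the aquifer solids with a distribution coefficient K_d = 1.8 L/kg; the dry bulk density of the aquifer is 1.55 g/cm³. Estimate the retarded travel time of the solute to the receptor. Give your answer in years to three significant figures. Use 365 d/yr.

Hydraulic gradient i = (73.75 − 73.14) / 243 = 0.61 / 243 = 0.002510
K = 114 ft/d × 0.3048 = 34.75 m/d
q = Ki = 34.75 × 0.002510 = 0.08723 m/d
Average linear velocity = 0.08723 / 0.14 = 0.6230 m/d
Retardation R = 1 + ρ_b·K_d/n = 1 + 1.55×1.8/0.14 = 20.93
Contaminant velocity v_c = v/R = 0.6230/20.93 = 0.02977 m/d
t = L/v_c = 349/0.02977 = 11720 d
   = 11720/365 = 32.1 yr

32.1 years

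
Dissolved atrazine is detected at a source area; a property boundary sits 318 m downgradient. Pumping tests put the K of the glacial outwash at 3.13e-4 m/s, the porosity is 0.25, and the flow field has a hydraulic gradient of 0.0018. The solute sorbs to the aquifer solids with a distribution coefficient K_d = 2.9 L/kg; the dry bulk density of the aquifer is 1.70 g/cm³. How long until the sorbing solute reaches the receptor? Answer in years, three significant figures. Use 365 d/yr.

92.7 years

K = 3.13e-4 m/s × 86400 s/d = 27.04 m/d
Darcy flux q = K·i = 27.04 × 0.0018 = 0.04868 m/d
v = Ki/n = 27.04·0.0018/0.25 = 0.1947 m/d
Retardation R = 1 + ρ_b·K_d/n = 1 + 1.70×2.9/0.25 = 20.72
Contaminant velocity v_c = v/R = 0.1947/20.72 = 0.009397 m/d
t = L/v_c = 318/0.009397 = 33840 d
   = 33840/365 = 92.7 yr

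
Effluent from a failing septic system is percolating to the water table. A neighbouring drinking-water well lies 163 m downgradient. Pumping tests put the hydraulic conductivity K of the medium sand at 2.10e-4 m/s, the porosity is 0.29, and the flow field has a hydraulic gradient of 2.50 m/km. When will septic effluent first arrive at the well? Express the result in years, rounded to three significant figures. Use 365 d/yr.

2.86 years

K = 2.10e-4 m/s × 86400 s/d = 18.14 m/d
Specific discharge q = 18.14 × 0.0025 = 0.04536 m/d
v = Ki/n = 18.14·0.0025/0.29 = 0.1564 m/d
t = L / v = 163 / 0.1564 = 1042 d
   = 1042 / 365 = 2.86 yr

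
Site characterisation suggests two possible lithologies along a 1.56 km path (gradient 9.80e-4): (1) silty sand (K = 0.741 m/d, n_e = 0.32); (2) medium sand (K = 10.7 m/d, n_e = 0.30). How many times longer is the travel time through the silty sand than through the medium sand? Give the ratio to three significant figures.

Unit 1 (silty sand): v = 0.741×9.8e-4/0.32 = 0.002269 m/d, t = 1560/0.002269 = 687400 d
Unit 2 (medium sand): v = 10.7×9.8e-4/0.30 = 0.03495 m/d, t = 1560/0.03495 = 44630 d
t(silty sand) / t(medium sand) = 687400/44630 = 15.4

15.4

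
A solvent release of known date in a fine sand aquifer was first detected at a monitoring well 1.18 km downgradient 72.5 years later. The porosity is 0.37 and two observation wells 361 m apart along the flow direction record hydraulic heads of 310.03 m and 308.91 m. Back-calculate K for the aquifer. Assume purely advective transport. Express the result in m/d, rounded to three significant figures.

5.32 m/d

Hydraulic gradient i = (310.03 − 308.91) / 361 = 1.12 / 361 = 0.003102
t = 72.5 years = 26460 d
L = 1.18 km = 1180 m
v = L / t = 1180 / 26460 = 0.04459 m/d
K = v · n / i = 0.04459 × 0.37 / 0.003102 = 5.32 m/d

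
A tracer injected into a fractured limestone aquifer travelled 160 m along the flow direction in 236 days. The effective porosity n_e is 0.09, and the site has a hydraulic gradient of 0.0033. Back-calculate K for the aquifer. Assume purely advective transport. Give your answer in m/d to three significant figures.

v = L / t = 160 / 236 = 0.6780 m/d
K = v · n / i = 0.6780 × 0.09 / 0.0033 = 18.5 m/d

18.5 m/d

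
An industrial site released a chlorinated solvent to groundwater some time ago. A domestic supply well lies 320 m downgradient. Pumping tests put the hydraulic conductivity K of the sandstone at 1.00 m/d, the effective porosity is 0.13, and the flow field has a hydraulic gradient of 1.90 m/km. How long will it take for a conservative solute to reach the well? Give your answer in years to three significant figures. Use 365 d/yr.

60.0 years

q = Ki = 1.00 × 0.0019 = 0.001900 m/d
v_s = q/n_e = 0.001900/0.13 = 0.01462 m/d
t = L / v = 320 / 0.01462 = 21890 d
   = 21890 / 365 = 60.0 yr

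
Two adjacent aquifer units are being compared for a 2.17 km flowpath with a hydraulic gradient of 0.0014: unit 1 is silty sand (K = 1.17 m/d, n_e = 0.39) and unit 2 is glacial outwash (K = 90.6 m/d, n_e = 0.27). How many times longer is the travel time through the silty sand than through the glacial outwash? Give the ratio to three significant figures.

Unit 1 (silty sand): v = 1.17×0.0014/0.39 = 0.004200 m/d, t = 2170/0.004200 = 516700 d
Unit 2 (glacial outwash): v = 90.6×0.0014/0.27 = 0.4698 m/d, t = 2170/0.4698 = 4619 d
t(silty sand) / t(glacial outwash) = 516700/4619 = 112

112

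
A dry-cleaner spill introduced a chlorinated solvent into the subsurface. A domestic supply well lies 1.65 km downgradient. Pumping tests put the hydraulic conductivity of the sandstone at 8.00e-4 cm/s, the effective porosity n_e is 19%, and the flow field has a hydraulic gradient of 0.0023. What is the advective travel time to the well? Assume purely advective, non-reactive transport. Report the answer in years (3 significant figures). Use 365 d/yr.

540 years

K = 8.00e-4 cm/s × 864 = 0.6912 m/d
Specific discharge q = 0.6912 × 0.0023 = 0.001590 m/d
Seepage velocity v = q / n = 0.001590 / 0.19 = 0.008367 m/d
L = 1.65 km = 1650 m
t = L / v = 1650 / 0.008367 = 197200 d
   = 197200 / 365 = 540 yr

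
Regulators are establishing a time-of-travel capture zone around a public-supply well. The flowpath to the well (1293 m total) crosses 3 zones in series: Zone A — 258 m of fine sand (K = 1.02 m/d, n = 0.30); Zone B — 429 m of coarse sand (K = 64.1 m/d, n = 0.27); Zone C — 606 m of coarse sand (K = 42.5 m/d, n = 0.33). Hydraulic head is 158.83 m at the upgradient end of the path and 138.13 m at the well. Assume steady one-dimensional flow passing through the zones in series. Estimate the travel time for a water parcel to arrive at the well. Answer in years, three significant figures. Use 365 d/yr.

14.3 years

Total head drop ΔH = 158.83 − 138.13 = 20.70 m
Steady 1-D flow in series ⇒ the Darcy flux q is identical in every zone and the zone head losses add (resistances L/K in series).
Σ(L/K) = 258/1.02 + 429/64.1 + 606/42.5 = 252.9 + 6.693 + 14.26 = 273.9 d
q = ΔH / Σ(L/K) = 20.70 / 273.9 = 0.07558 m/d (same in every zone)
Zone A: v = q/n = 0.07558/0.30 = 0.2519 m/d → t_A = 258/0.2519 = 1024 d
Zone B: v = q/n = 0.07558/0.27 = 0.2799 m/d → t_B = 429/0.2799 = 1533 d
Zone C: v = q/n = 0.07558/0.33 = 0.2290 m/d → t_C = 606/0.2290 = 2646 d
Total t = 1024 + 1533 + 2646 = 5203 d
   = 5203 / 365 = 14.3 yr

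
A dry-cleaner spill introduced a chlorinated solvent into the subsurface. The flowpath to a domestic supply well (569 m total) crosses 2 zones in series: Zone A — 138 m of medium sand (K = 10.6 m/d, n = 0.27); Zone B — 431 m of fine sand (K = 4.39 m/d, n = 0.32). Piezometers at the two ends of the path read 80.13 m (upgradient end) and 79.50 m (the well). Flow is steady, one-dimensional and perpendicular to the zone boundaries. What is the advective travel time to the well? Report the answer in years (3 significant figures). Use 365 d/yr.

84.7 years

Total head drop ΔH = 80.13 − 79.50 = 0.63 m
Continuity: the same q passes through each zone, so ΔH = q·Σ(L_j/K_j) — the zones act as resistances in series.
Σ(L/K) = 138/10.6 + 431/4.39 = 13.02 + 98.18 = 111.2 d
q = ΔH / Σ(L/K) = 0.63 / 111.2 = 0.005666 m/d (same in every zone)
Zone A: v = q/n = 0.005666/0.27 = 0.02098 m/d → t_A = 138/0.02098 = 6576 d
Zone B: v = q/n = 0.005666/0.32 = 0.01771 m/d → t_B = 431/0.01771 = 24340 d
Total t = 6576 + 24340 = 30920 d
   = 30920 / 365 = 84.7 yr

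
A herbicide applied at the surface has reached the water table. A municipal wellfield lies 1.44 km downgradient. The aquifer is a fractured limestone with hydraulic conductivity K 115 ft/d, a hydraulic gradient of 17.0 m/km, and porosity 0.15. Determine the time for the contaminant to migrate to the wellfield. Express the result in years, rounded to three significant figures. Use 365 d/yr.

0.993 years

K = 115 ft/d × 0.3048 = 35.05 m/d
Darcy flux q = K·i = 35.05 × 0.017 = 0.5959 m/d
v_s = q/n_e = 0.5959/0.15 = 3.973 m/d
L = 1.44 km = 1440 m
t = L / v = 1440 / 3.973 = 362.5 d
   = 362.5 / 365 = 0.993 yr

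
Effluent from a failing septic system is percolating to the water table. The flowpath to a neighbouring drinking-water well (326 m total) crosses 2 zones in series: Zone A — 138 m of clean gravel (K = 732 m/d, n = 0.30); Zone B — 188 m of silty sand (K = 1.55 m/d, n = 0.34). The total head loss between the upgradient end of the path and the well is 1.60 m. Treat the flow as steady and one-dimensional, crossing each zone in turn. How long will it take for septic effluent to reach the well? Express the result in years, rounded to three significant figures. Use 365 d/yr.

Continuity: the same q passes through each zone, so ΔH = q·Σ(L_j/K_j) — the zones act as resistances in series.
Σ(L/K) = 138/732 + 188/1.55 = 0.1885 + 121.3 = 121.5 d
q = ΔH / Σ(L/K) = 1.60 / 121.5 = 0.01317 m/d (same in every zone)
Zone A: v = q/n = 0.01317/0.30 = 0.04390 m/d → t_A = 138/0.04390 = 3143 d
Zone B: v = q/n = 0.01317/0.34 = 0.03874 m/d → t_B = 188/0.03874 = 4853 d
Total t = 3143 + 4853 = 7996 d
   = 7996 / 365 = 21.9 yr

21.9 years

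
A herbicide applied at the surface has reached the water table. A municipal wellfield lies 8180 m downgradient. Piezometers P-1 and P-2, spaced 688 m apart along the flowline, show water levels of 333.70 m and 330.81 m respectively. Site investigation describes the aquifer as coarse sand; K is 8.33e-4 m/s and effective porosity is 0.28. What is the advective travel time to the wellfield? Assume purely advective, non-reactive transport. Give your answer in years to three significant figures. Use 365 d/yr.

Hydraulic gradient i = (333.70 − 330.81) / 688 = 2.89 / 688 = 0.004201
K = 8.33e-4 m/s × 86400 s/d = 71.97 m/d
Specific discharge q = 71.97 × 0.004201 = 0.3023 m/d
Seepage velocity v = q / n = 0.3023 / 0.28 = 1.080 m/d
t = L / v = 8180 / 1.080 = 7576 d
   = 7576 / 365 = 20.8 yr

20.8 years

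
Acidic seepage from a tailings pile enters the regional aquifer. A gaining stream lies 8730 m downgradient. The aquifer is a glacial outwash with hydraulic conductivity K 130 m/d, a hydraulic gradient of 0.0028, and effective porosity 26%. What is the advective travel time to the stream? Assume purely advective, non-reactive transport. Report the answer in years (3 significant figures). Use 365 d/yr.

17.1 years

Specific discharge q = 130 × 0.0028 = 0.3640 m/d
v = Ki/n = 130·0.0028/0.26 = 1.400 m/d
t = L / v = 8730 / 1.400 = 6236 d
   = 6236 / 365 = 17.1 yr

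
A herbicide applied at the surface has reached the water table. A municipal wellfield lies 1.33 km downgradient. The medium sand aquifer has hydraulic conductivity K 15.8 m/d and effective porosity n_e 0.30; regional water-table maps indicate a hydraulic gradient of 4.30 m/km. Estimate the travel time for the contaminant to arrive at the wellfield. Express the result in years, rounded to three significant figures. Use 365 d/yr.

16.1 years

q = Ki = 15.8 × 0.0043 = 0.06794 m/d
Average linear velocity = 0.06794 / 0.30 = 0.2265 m/d
L = 1.33 km = 1330 m
t = L / v = 1330 / 0.2265 = 5873 d
   = 5873 / 365 = 16.1 yr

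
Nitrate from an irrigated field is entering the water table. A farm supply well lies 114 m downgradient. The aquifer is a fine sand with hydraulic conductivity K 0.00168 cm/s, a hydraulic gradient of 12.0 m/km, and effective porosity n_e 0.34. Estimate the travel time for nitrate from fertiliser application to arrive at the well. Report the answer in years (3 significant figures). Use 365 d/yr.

K = 0.00168 cm/s × 864 = 1.452 m/d
q = Ki = 1.452 × 0.012 = 0.01742 m/d
v = Ki/n = 1.452·0.012/0.34 = 0.05123 m/d
t = L / v = 114 / 0.05123 = 2225 d
   = 2225 / 365 = 6.10 yr

6.10 years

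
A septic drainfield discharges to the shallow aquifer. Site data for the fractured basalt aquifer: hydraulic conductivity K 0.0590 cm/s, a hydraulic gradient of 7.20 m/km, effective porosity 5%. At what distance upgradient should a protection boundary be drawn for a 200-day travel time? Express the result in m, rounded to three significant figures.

1470 m

K = 0.0590 cm/s × 864 = 50.98 m/d
q = Ki = 50.98 × 0.0072 = 0.3670 m/d
Seepage velocity v = q / n = 0.3670 / 0.05 = 7.341 m/d
L = v × T = 7.341 × 200 = 1468 m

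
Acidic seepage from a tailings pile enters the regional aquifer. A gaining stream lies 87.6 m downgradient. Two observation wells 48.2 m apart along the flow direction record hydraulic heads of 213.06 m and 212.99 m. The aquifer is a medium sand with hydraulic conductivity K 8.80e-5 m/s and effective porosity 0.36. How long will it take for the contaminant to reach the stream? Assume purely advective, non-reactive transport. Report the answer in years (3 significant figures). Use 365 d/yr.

7.82 years

Hydraulic gradient i = (213.06 − 212.99) / 48.2 = 0.07 / 48.2 = 0.001452
K = 8.80e-5 m/s × 86400 s/d = 7.603 m/d
Specific discharge q = 7.603 × 0.001452 = 0.01104 m/d
Average linear velocity = 0.01104 / 0.36 = 0.03067 m/d
t = L / v = 87.6 / 0.03067 = 2856 d
   = 2856 / 365 = 7.82 yr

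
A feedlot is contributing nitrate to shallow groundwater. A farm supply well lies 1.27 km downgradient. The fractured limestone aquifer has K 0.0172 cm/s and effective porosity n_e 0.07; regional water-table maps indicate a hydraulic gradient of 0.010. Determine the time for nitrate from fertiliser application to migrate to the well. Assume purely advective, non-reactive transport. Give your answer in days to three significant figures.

598 days

K = 0.0172 cm/s × 864 = 14.86 m/d
Darcy flux q = K·i = 14.86 × 0.010 = 0.1486 m/d
Average linear velocity = 0.1486 / 0.07 = 2.123 m/d
L = 1.27 km = 1270 m
t = L / v = 1270 / 2.123 = 598.2 d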